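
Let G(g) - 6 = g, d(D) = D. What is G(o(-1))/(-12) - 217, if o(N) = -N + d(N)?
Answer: -435/2 ≈ -217.50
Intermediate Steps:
o(N) = 0 (o(N) = -N + N = 0)
G(g) = 6 + g
G(o(-1))/(-12) - 217 = (6 + 0)/(-12) - 217 = 6*(-1/12) - 217 = -½ - 217 = -435/2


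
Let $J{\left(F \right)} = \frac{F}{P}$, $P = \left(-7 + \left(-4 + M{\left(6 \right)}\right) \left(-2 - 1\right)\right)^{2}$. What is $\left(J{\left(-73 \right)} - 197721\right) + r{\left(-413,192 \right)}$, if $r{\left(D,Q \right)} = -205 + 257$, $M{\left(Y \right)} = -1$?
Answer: $- \frac{12650889}{64} \approx -1.9767 \cdot 10^{5}$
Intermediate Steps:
$P = 64$ ($P = \left(-7 + \left(-4 - 1\right) \left(-2 - 1\right)\right)^{2} = \left(-7 - -15\right)^{2} = \left(-7 + 15\right)^{2} = 8^{2} = 64$)
$r{\left(D,Q \right)} = 52$
$J{\left(F \right)} = \frac{F}{64}$
$\left(J{\left(-73 \right)} - 197721\right) + r{\left(-413,192 \right)} = \left(\frac{1}{64} \left(-73\right) - 197721\right) + 52 = \left(- \frac{73}{64} - 197721\right) + 52 = - \frac{12654217}{64} + 52 = - \frac{12650889}{64}$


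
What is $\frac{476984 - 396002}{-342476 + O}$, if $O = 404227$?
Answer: $\frac{80982}{61751} \approx 1.3114$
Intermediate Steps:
$\frac{476984 - 396002}{-342476 + O} = \frac{476984 - 396002}{-342476 + 404227} = \frac{80982}{61751}$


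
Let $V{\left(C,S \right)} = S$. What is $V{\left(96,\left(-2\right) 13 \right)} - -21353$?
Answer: $21327$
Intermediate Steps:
$V{\left(96,\left(-2\right) 13 \right)} - -21353 = \left(-2\right) 13 - -21353 = -26 + 21353 = 21327$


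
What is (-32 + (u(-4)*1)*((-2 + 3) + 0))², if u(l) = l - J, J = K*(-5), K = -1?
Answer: 1681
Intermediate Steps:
J = 5 (J = -1*(-5) = 5)
u(l) = -5 + l (u(l) = l - 1*5 = l - 5 = -5 + l)
(-32 + (u(-4)*1)*((-2 + 3) + 0))² = (-32 + ((-5 - 4)*1)*((-2 + 3) + 0))² = (-32 + (-9*1)*(1 + 0))² = (-32 - 9*1)² = (-32 - 9)² = (-41)² = 1681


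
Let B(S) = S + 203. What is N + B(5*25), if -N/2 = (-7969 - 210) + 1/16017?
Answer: 267259660/16017 ≈ 16686.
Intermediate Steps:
B(S) = 203 + S
N = 262006084/16017 (N = -2*((-7969 - 210) + 1/16017) = -2*(-8179 + 1/16017) = -2*(-131003042/16017) = 262006084/16017 ≈ 16358.)
N + B(5*25) = 262006084/16017 + (203 + 5*25) = 262006084/16017 + (203 + 125) = 262006084/16017 + 328 = 267259660/16017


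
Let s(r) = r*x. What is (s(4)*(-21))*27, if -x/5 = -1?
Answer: -11340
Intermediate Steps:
x = 5 (x = -5*(-1) = 5)
s(r) = 5*r (s(r) = r*5 = 5*r)
(s(4)*(-21))*27 = ((5*4)*(-21))*27 = (20*(-21))*27 = -420*27 = -11340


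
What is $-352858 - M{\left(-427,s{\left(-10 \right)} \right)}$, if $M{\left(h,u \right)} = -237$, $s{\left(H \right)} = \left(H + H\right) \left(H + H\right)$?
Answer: $-352621$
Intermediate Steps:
$s{\left(H \right)} = 4 H^{2}$ ($s{\left(H \right)} = 2 H 2 H = 4 H^{2}$)
$-352858 - M{\left(-427,s{\left(-10 \right)} \right)} = -352858 - -237 = -352858 + 237 = -352621$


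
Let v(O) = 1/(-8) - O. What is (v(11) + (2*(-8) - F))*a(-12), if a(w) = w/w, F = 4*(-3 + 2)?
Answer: -185/8 ≈ -23.125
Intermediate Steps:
v(O) = -⅛ - O
F = -4 (F = 4*(-1) = -4)
a(w) = 1
(v(11) + (2*(-8) - F))*a(-12) = ((-⅛ - 1*11) + (2*(-8) - 1*(-4)))*1 = ((-⅛ - 11) + (-16 + 4))*1 = (-89/8 - 12)*1 = -185/8*1 = -185/8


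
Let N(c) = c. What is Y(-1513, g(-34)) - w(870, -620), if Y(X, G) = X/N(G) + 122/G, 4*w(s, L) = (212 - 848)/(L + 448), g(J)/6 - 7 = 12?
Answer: -128689/9804 ≈ -13.126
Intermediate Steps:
g(J) = 114 (g(J) = 42 + 6*12 = 42 + 72 = 114)
w(s, L) = -159/(448 + L) (w(s, L) = ((212 - 848)/(L + 448))/4 = (-636/(448 + L))/4 = -159/(448 + L))
Y(X, G) = 122/G + X/G (Y(X, G) = X/G + 122/G = 122/G + X/G)
Y(-1513, g(-34)) - w(870, -620) = (122 - 1513)/114 - (-159)/(448 - 620) = (1/114)*(-1391) - (-159)/(-172) = -1391/114 - (-159)*(-1)/172 = -1391/114 - 1*159/172 = -1391/114 - 159/172 = -128689/9804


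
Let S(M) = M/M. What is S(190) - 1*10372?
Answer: -10371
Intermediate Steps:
S(M) = 1
S(190) - 1*10372 = 1 - 1*10372 = 1 - 10372 = -10371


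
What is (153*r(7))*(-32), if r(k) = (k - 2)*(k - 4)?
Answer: -73440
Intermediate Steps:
r(k) = (-4 + k)*(-2 + k) (r(k) = (-2 + k)*(-4 + k) = (-4 + k)*(-2 + k))
(153*r(7))*(-32) = (153*(8 + 7**2 - 6*7))*(-32) = (153*(8 + 49 - 42))*(-32) = (153*15)*(-32) = 2295*(-32) = -73440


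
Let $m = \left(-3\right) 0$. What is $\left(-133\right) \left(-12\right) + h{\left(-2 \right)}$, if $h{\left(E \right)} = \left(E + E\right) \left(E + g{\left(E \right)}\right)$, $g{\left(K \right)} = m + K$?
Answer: $1612$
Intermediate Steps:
$m = 0$
$g{\left(K \right)} = K$ ($g{\left(K \right)} = 0 + K = K$)
$h{\left(E \right)} = 4 E^{2}$ ($h{\left(E \right)} = \left(E + E\right) \left(E + E\right) = 2 E 2 E = 4 E^{2}$)
$\left(-133\right) \left(-12\right) + h{\left(-2 \right)} = \left(-133\right) \left(-12\right) + 4 \left(-2\right)^{2} = 1596 + 4 \cdot 4 = 1596 + 16 = 1612$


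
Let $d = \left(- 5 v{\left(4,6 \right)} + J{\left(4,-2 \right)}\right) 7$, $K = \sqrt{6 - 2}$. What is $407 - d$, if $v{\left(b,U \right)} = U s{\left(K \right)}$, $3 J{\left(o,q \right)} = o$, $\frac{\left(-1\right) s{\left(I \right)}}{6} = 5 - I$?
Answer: $- \frac{10147}{3} \approx -3382.3$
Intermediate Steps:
$K = 2$ ($K = \sqrt{4} = 2$)
$s{\left(I \right)} = -30 + 6 I$ ($s{\left(I \right)} = - 6 \left(5 - I\right) = -30 + 6 I$)
$J{\left(o,q \right)} = \frac{o}{3}$
$v{\left(b,U \right)} = - 18 U$ ($v{\left(b,U \right)} = U \left(-30 + 6 \cdot 2\right) = U \left(-30 + 12\right) = U \left(-18\right) = - 18 U$)
$d = \frac{11368}{3}$ ($d = \left(- 5 \left(\left(-18\right) 6\right) + \frac{1}{3} \cdot 4\right) 7 = \left(\left(-5\right) \left(-108\right) + \frac{4}{3}\right) 7 = \left(540 + \frac{4}{3}\right) 7 = \frac{1624}{3} \cdot 7 = \frac{11368}{3} \approx 3789.3$)
$407 - d = 407 - \frac{11368}{3} = - \frac{10147}{3}$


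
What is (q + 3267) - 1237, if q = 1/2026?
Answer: 4112781/2026 ≈ 2030.0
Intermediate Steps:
q = 1/2026 ≈ 0.00049358
(q + 3267) - 1237 = (1/2026 + 3267) - 1237 = 6618943/2026 - 1237 = 4112781/2026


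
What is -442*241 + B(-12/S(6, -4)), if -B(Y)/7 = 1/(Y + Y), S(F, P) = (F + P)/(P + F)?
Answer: -2556521/24 ≈ -1.0652e+5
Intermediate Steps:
S(F, P) = 1 (S(F, P) = (F + P)/(F + P) = 1)
B(Y) = -7/(2*Y) (B(Y) = -7/(Y + Y) = -7*1/(2*Y) = -7/(2*Y))
-442*241 + B(-12/S(6, -4)) = -442*241 - 7/(2*((-12/1))) = -106522 - 7/(2*((-12*1))) = -106522 - 7/2/(-12) = -106522 - 7/2*(-1/12) = -106522 + 7/24 = -2556521/24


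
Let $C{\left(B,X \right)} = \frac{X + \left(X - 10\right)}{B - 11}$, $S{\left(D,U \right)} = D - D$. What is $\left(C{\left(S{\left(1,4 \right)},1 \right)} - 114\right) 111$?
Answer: $- \frac{138306}{11} \approx -12573.0$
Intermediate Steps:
$S{\left(D,U \right)} = 0$
$C{\left(B,X \right)} = \frac{-10 + 2 X}{-11 + B}$ ($C{\left(B,X \right)} = \frac{X + \left(-10 + X\right)}{-11 + B} = \frac{-10 + 2 X}{-11 + B}$)
$\left(C{\left(S{\left(1,4 \right)},1 \right)} - 114\right) 111 = \left(\frac{2 \left(-5 + 1\right)}{-11 + 0} - 114\right) 111 = \left(2 \frac{1}{-11} \left(-4\right) - 114\right) 111 = \left(2 \left(- \frac{1}{11}\right) \left(-4\right) - 114\right) 111 = \left(\frac{8}{11} - 114\right) 111 = \left(- \frac{1246}{11}\right) 111 = - \frac{138306}{11}$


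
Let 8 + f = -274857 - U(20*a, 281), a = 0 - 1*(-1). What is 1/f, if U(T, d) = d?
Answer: -1/275146 ≈ -3.6344e-6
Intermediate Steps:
a = 1 (a = 0 + 1 = 1)
f = -275146 (f = -8 + (-274857 - 1*281) = -8 + (-274857 - 281) = -8 - 275138 = -275146)
1/f = 1/(-275146) = -1/275146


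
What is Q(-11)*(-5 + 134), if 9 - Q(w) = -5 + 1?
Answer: 1677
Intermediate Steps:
Q(w) = 13 (Q(w) = 9 - (-5 + 1) = 9 - 1*(-4) = 9 + 4 = 13)
Q(-11)*(-5 + 134) = 13*(-5 + 134) = 13*129 = 1677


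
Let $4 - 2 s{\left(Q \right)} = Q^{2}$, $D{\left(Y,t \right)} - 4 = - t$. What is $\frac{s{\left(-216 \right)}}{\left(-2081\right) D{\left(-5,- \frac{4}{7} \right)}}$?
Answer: $\frac{81641}{33296} \approx 2.452$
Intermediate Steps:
$D{\left(Y,t \right)} = 4 - t$
$s{\left(Q \right)} = 2 - \frac{Q^{2}}{2}$
$\frac{s{\left(-216 \right)}}{\left(-2081\right) D{\left(-5,- \frac{4}{7} \right)}} = \frac{2 - \frac{\left(-216\right)^{2}}{2}}{\left(-2081\right) \left(4 - - \frac{4}{7}\right)} = \frac{2 - 23328}{\left(-2081\right) \left(4 - \left(-4\right) \frac{1}{7}\right)} = \frac{2 - 23328}{\left(-2081\right) \left(4 - - \frac{4}{7}\right)} = - \frac{23326}{\left(-2081\right) \left(4 + \frac{4}{7}\right)} = - \frac{23326}{\left(-2081\right) \frac{32}{7}} = - \frac{23326}{- \frac{66592}{7}} = \left(-23326\right) \left(- \frac{7}{66592}\right) = \frac{81641}{33296}$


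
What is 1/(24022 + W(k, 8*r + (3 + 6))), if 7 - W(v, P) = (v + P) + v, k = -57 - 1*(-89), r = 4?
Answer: 1/23924 ≈ 4.1799e-5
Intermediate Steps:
k = 32 (k = -57 + 89 = 32)
W(v, P) = 7 - P - 2*v (W(v, P) = 7 - ((v + P) + v) = 7 - ((P + v) + v) = 7 - (P + 2*v) = 7 + (-P - 2*v) = 7 - P - 2*v)
1/(24022 + W(k, 8*r + (3 + 6))) = 1/(24022 + (7 - (8*4 + (3 + 6)) - 2*32)) = 1/(24022 + (7 - (32 + 9) - 64)) = 1/(24022 + (7 - 1*41 - 64)) = 1/(24022 + (7 - 41 - 64)) = 1/(24022 - 98) = 1/23924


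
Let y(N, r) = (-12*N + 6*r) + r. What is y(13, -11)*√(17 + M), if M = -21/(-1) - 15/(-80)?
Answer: -233*√611/4 ≈ -1439.8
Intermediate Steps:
M = 339/16 (M = -21*(-1) - 15*(-1/80) = 21 + 3/16 = 339/16 ≈ 21.188)
y(N, r) = -12*N + 7*r
y(13, -11)*√(17 + M) = (-12*13 + 7*(-11))*√(17 + 339/16) = (-156 - 77)*√(611/16) = -233*√611/4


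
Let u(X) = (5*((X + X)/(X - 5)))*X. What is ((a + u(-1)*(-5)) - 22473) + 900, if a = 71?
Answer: -64481/3 ≈ -21494.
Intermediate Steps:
u(X) = 10*X²/(-5 + X) (u(X) = (5*((2*X)/(-5 + X)))*X = (5*(2*X/(-5 + X)))*X = (10*X/(-5 + X))*X = 10*X²/(-5 + X))
((a + u(-1)*(-5)) - 22473) + 900 = ((71 + (10*(-1)²/(-5 - 1))*(-5)) - 22473) + 900 = ((71 + (10*1/(-6))*(-5)) - 22473) + 900 = ((71 + (10*1*(-⅙))*(-5)) - 22473) + 900 = ((71 - 5/3*(-5)) - 22473) + 900 = ((71 + 25/3) - 22473) + 900 = (238/3 - 22473) + 900 = -67181/3 + 900 = -64481/3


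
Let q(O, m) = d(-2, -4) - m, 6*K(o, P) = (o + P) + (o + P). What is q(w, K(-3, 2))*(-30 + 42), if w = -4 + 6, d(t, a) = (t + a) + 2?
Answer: -44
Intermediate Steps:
d(t, a) = 2 + a + t (d(t, a) = (a + t) + 2 = 2 + a + t)
w = 2
K(o, P) = P/3 + o/3 (K(o, P) = ((o + P) + (o + P))/6 = ((P + o) + (P + o))/6 = (2*P + 2*o)/6 = P/3 + o/3)
q(O, m) = -4 - m (q(O, m) = (2 - 4 - 2) - m = -4 - m)
q(w, K(-3, 2))*(-30 + 42) = (-4 - ((⅓)*2 + (⅓)*(-3)))*(-30 + 42) = (-4 - (⅔ - 1))*12 = (-4 - 1*(-⅓))*12 = (-4 + ⅓)*12 = -11/3*12 = -44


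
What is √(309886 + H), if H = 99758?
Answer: 6*√11379 ≈ 640.03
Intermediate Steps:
√(309886 + H) = √(309886 + 99758) = √409644 = 6*√11379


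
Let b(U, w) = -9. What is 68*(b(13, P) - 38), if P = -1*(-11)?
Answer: -3196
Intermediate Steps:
P = 11
68*(b(13, P) - 38) = 68*(-9 - 38) = 68*(-47) = -3196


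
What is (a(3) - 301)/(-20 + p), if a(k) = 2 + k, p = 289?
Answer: -296/269 ≈ -1.1004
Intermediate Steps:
(a(3) - 301)/(-20 + p) = ((2 + 3) - 301)/(-20 + 289) = (5 - 301)/269 = -296*1/269 = -296/269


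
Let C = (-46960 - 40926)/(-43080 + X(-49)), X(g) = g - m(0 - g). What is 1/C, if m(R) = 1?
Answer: 21565/43943 ≈ 0.49075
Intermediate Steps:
X(g) = -1 + g (X(g) = g - 1*1 = g - 1 = -1 + g)
C = 43943/21565 (C = (-46960 - 40926)/(-43080 + (-1 - 49)) = -87886/(-43080 - 50) = -87886/(-43130) = -87886*(-1/43130) = 43943/21565 ≈ 2.0377)
1/C = 1/(43943/21565) = 21565/43943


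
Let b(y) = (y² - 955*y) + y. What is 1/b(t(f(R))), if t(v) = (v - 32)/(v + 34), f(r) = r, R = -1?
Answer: 1/955 ≈ 0.0010471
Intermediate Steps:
t(v) = (-32 + v)/(34 + v)
b(y) = y² - 954*y
1/b(t(f(R))) = 1/(((-32 - 1)/(34 - 1))*(-954 + (-32 - 1)/(34 - 1))) = 1/((-33/33)*(-954 - 33/33)) = 1/(((1/33)*(-33))*(-954 + (1/33)*(-33))) = 1/(-(-954 - 1)) = 1/(-1*(-955)) = 1/955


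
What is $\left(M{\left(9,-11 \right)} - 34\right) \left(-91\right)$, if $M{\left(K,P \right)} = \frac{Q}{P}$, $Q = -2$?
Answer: $\frac{33852}{11} \approx 3077.5$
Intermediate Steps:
$M{\left(K,P \right)} = - \frac{2}{P}$
$\left(M{\left(9,-11 \right)} - 34\right) \left(-91\right) = \left(- \frac{2}{-11} - 34\right) \left(-91\right) = \left(\left(-2\right) \left(- \frac{1}{11}\right) - 34\right) \left(-91\right) = \left(\frac{2}{11} - 34\right) \left(-91\right) = \left(- \frac{372}{11}\right) \left(-91\right) = \frac{33852}{11}$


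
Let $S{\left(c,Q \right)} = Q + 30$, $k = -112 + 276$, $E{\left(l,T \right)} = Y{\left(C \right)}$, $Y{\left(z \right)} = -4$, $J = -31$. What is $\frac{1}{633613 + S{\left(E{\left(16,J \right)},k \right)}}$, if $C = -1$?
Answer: $\frac{1}{633807} \approx 1.5778 \cdot 10^{-6}$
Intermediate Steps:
$E{\left(l,T \right)} = -4$
$k = 164$
$S{\left(c,Q \right)} = 30 + Q$
$\frac{1}{633613 + S{\left(E{\left(16,J \right)},k \right)}} = \frac{1}{633613 + \left(30 + 164\right)} = \frac{1}{633613 + 194} = \frac{1}{633807}$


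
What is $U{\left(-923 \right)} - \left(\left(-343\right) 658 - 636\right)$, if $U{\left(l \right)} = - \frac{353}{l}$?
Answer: $\frac{208902943}{923} \approx 2.2633 \cdot 10^{5}$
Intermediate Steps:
$U{\left(-923 \right)} - \left(\left(-343\right) 658 - 636\right) = - \frac{353}{-923} - \left(\left(-343\right) 658 - 636\right) = \left(-353\right) \left(- \frac{1}{923}\right) - \left(-225694 - 636\right) = \frac{353}{923} - -226330 = \frac{353}{923} + 226330 = \frac{208902943}{923}$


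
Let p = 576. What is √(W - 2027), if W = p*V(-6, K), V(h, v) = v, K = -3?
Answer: I*√3755 ≈ 61.278*I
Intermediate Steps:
W = -1728 (W = 576*(-3) = -1728)
√(W - 2027) = √(-1728 - 2027) = √(-3755) = I*√3755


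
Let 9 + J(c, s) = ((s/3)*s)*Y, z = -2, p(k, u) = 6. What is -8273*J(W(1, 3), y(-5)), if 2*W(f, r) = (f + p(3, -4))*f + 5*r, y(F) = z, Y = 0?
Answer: 74457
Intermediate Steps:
y(F) = -2
W(f, r) = 5*r/2 + f*(6 + f)/2 (W(f, r) = ((f + 6)*f + 5*r)/2 = ((6 + f)*f + 5*r)/2 = (f*(6 + f) + 5*r)/2 = (5*r + f*(6 + f))/2 = 5*r/2 + f*(6 + f)/2)
J(c, s) = -9 (J(c, s) = -9 + ((s/3)*s)*0 = -9 + (s**2/3)*0 = -9 + 0 = -9)
-8273*J(W(1, 3), y(-5)) = -8273*(-9) = 74457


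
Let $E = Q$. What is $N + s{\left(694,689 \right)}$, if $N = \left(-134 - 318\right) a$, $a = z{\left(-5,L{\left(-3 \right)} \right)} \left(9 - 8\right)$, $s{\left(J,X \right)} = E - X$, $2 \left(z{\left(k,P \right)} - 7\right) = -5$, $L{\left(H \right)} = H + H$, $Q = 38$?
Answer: $-2685$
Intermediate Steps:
$L{\left(H \right)} = 2 H$
$E = 38$
$z{\left(k,P \right)} = \frac{9}{2}$ ($z{\left(k,P \right)} = 7 + \frac{1}{2} \left(-5\right) = 7 - \frac{5}{2} = \frac{9}{2}$)
$s{\left(J,X \right)} = 38 - X$
$a = \frac{9}{2}$ ($a = \frac{9 \left(9 - 8\right)}{2} = \frac{9}{2} \cdot 1 = \frac{9}{2} \approx 4.5$)
$N = -2034$ ($N = \left(-134 - 318\right) \frac{9}{2} = \left(-452\right) \frac{9}{2} = -2034$)
$N + s{\left(694,689 \right)} = -2034 + \left(38 - 689\right) = -2034 - 651 = -2685$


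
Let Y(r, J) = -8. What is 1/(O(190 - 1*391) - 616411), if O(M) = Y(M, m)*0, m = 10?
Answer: -1/616411 ≈ -1.6223e-6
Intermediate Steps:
O(M) = 0 (O(M) = -8*0 = 0)
1/(O(190 - 1*391) - 616411) = 1/(0 - 616411) = 1/(-616411) = -1/616411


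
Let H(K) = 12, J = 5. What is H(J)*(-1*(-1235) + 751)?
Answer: 23832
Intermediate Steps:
H(J)*(-1*(-1235) + 751) = 12*(-1*(-1235) + 751) = 12*(1235 + 751) = 12*1986 = 23832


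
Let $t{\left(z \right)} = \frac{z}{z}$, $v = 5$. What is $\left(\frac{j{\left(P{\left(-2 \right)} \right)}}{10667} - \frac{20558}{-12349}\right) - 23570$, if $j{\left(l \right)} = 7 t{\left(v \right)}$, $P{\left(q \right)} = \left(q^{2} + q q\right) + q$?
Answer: $- \frac{3104580896681}{131726783} \approx -23568.0$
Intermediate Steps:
$P{\left(q \right)} = q + 2 q^{2}$ ($P{\left(q \right)} = \left(q^{2} + q^{2}\right) + q = 2 q^{2} + q = q + 2 q^{2}$)
$t{\left(z \right)} = 1$
$j{\left(l \right)} = 7$ ($j{\left(l \right)} = 7 \cdot 1 = 7$)
$\left(\frac{j{\left(P{\left(-2 \right)} \right)}}{10667} - \frac{20558}{-12349}\right) - 23570 = \left(\frac{7}{10667} - \frac{20558}{-12349}\right) - 23570 = \left(7 \cdot \frac{1}{10667} - - \frac{20558}{12349}\right) - 23570 = \left(\frac{7}{10667} + \frac{20558}{12349}\right) - 23570 = \frac{219378629}{131726783} - 23570 = - \frac{3104580896681}{131726783}$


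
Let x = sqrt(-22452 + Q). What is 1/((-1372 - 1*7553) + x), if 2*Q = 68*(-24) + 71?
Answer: -3570/31871543 - I*sqrt(92930)/159357715 ≈ -0.00011201 - 1.913e-6*I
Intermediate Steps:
Q = -1561/2 (Q = (68*(-24) + 71)/2 = (-1632 + 71)/2 = (1/2)*(-1561) = -1561/2 ≈ -780.50)
x = I*sqrt(92930)/2 (x = sqrt(-22452 - 1561/2) = sqrt(-46465/2) = I*sqrt(92930)/2 ≈ 152.42*I)
1/((-1372 - 1*7553) + x) = 1/((-1372 - 1*7553) + I*sqrt(92930)/2) = 1/((-1372 - 7553) + I*sqrt(92930)/2) = 1/(-8925 + I*sqrt(92930)/2)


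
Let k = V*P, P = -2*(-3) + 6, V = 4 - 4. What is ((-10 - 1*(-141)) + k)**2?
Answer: 17161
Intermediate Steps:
V = 0
P = 12 (P = 6 + 6 = 12)
k = 0 (k = 0*12 = 0)
((-10 - 1*(-141)) + k)**2 = ((-10 - 1*(-141)) + 0)**2 = ((-10 + 141) + 0)**2 = (131 + 0)**2 = 131**2 = 17161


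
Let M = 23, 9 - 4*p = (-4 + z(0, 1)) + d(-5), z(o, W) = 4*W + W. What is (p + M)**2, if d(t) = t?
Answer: 11025/16 ≈ 689.06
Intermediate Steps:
z(o, W) = 5*W
p = 13/4 (p = 9/4 - ((-4 + 5*1) - 5)/4 = 9/4 - ((-4 + 5) - 5)/4 = 9/4 - (1 - 5)/4 = 9/4 - 1/4*(-4) = 9/4 + 1 = 13/4 ≈ 3.2500)
(p + M)**2 = (13/4 + 23)**2 = (105/4)**2 = 11025/16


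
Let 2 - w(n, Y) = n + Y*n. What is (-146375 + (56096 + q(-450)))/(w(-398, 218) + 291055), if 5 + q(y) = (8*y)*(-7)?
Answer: -65084/378219 ≈ -0.17208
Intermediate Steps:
q(y) = -5 - 56*y (q(y) = -5 + (8*y)*(-7) = -5 - 56*y)
w(n, Y) = 2 - n - Y*n (w(n, Y) = 2 - (n + Y*n) = 2 + (-n - Y*n) = 2 - n - Y*n)
(-146375 + (56096 + q(-450)))/(w(-398, 218) + 291055) = (-146375 + (56096 + (-5 - 56*(-450))))/((2 - 1*(-398) - 1*218*(-398)) + 291055) = (-146375 + (56096 + (-5 + 25200)))/((2 + 398 + 86764) + 291055) = (-146375 + (56096 + 25195))/(87164 + 291055) = (-146375 + 81291)/378219 = -65084*1/378219 = -65084/378219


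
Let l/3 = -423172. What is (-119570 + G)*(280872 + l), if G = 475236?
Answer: -351627056904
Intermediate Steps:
l = -1269516 (l = 3*(-423172) = -1269516)
(-119570 + G)*(280872 + l) = (-119570 + 475236)*(280872 - 1269516) = 355666*(-988644) = -351627056904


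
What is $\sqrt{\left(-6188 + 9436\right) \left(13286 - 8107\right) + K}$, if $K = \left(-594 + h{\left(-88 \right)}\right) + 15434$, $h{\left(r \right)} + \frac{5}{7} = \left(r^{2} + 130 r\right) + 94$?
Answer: $\frac{3 \sqrt{91644315}}{7} \approx 4102.8$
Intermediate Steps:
$h{\left(r \right)} = \frac{653}{7} + r^{2} + 130 r$ ($h{\left(r \right)} = - \frac{5}{7} + \left(\left(r^{2} + 130 r\right) + 94\right) = - \frac{5}{7} + \left(94 + r^{2} + 130 r\right) = \frac{653}{7} + r^{2} + 130 r$)
$K = \frac{78661}{7}$ ($K = \left(-594 + \left(\frac{653}{7} + \left(-88\right)^{2} + 130 \left(-88\right)\right)\right) + 15434 = \left(-594 + \left(\frac{653}{7} + 7744 - 11440\right)\right) + 15434 = \left(-594 - \frac{25219}{7}\right) + 15434 = - \frac{29377}{7} + 15434 = \frac{78661}{7} \approx 11237.0$)
$\sqrt{\left(-6188 + 9436\right) \left(13286 - 8107\right) + K} = \sqrt{\left(-6188 + 9436\right) \left(13286 - 8107\right) + \frac{78661}{7}} = \sqrt{3248 \cdot 5179 + \frac{78661}{7}} = \sqrt{16821392 + \frac{78661}{7}} = \sqrt{\frac{117828405}{7}} = \frac{3 \sqrt{91644315}}{7}$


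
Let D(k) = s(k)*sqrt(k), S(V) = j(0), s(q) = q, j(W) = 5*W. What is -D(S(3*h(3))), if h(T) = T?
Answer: 0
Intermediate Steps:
S(V) = 0 (S(V) = 5*0 = 0)
D(k) = k**(3/2) (D(k) = k*sqrt(k) = k**(3/2))
-D(S(3*h(3))) = -0**(3/2) = -1*0 = 0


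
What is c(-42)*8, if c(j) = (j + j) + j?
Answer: -1008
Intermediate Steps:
c(j) = 3*j (c(j) = 2*j + j = 3*j)
c(-42)*8 = (3*(-42))*8 = -126*8 = -1008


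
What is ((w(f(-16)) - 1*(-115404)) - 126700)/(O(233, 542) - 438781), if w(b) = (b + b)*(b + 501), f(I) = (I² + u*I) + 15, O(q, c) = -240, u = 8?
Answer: -172888/439021 ≈ -0.39380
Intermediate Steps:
f(I) = 15 + I² + 8*I (f(I) = (I² + 8*I) + 15 = 15 + I² + 8*I)
w(b) = 2*b*(501 + b) (w(b) = (2*b)*(501 + b) = 2*b*(501 + b))
((w(f(-16)) - 1*(-115404)) - 126700)/(O(233, 542) - 438781) = ((2*(15 + (-16)² + 8*(-16))*(501 + (15 + (-16)² + 8*(-16))) - 1*(-115404)) - 126700)/(-240 - 438781) = ((2*(15 + 256 - 128)*(501 + (15 + 256 - 128)) + 115404) - 126700)/(-439021) = ((2*143*(501 + 143) + 115404) - 126700)*(-1/439021) = ((2*143*644 + 115404) - 126700)*(-1/439021) = ((184184 + 115404) - 126700)*(-1/439021) = (299588 - 126700)*(-1/439021) = 172888*(-1/439021) = -172888/439021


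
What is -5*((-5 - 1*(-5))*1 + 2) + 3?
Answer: -7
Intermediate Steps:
-5*((-5 - 1*(-5))*1 + 2) + 3 = -5*((-5 + 5)*1 + 2) + 3 = -5*(0*1 + 2) + 3 = -5*(0 + 2) + 3 = -5*2 + 3 = -10 + 3 = -7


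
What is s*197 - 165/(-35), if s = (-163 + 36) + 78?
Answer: -67538/7 ≈ -9648.3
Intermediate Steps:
s = -49 (s = -127 + 78 = -49)
s*197 - 165/(-35) = -49*197 - 165/(-35) = -9653 - 165*(-1/35) = -9653 + 33/7 = -67538/7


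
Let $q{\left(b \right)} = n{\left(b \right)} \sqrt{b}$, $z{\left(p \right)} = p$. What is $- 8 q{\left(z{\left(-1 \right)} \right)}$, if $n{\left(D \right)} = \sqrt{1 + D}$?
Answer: $0$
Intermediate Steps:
$q{\left(b \right)} = \sqrt{b} \sqrt{1 + b}$ ($q{\left(b \right)} = \sqrt{1 + b} \sqrt{b} = \sqrt{b} \sqrt{1 + b}$)
$- 8 q{\left(z{\left(-1 \right)} \right)} = - 8 \sqrt{-1} \sqrt{1 - 1} = - 8 i \sqrt{0} = - 8 i 0 = \left(-8\right) 0 = 0$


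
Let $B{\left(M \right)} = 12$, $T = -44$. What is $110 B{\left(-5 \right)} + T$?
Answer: $1276$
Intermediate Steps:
$110 B{\left(-5 \right)} + T = 110 \cdot 12 - 44 = 1320 - 44 = 1276$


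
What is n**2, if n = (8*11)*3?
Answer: 69696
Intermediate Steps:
n = 264 (n = 88*3 = 264)
n**2 = 264**2 = 69696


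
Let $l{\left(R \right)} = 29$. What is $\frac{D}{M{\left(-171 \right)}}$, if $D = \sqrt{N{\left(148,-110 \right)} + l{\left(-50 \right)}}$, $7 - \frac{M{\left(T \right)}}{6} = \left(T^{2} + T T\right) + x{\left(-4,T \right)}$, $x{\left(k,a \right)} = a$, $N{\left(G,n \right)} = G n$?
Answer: $- \frac{i \sqrt{16251}}{349824} \approx - 0.00036441 i$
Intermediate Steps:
$M{\left(T \right)} = 42 - 12 T^{2} - 6 T$ ($M{\left(T \right)} = 42 - 6 \left(\left(T^{2} + T T\right) + T\right) = 42 - 6 \left(\left(T^{2} + T^{2}\right) + T\right) = 42 - 6 \left(2 T^{2} + T\right) = 42 - 6 \left(T + 2 T^{2}\right) = 42 - \left(6 T + 12 T^{2}\right) = 42 - 12 T^{2} - 6 T$)
$D = i \sqrt{16251}$ ($D = \sqrt{148 \left(-110\right) + 29} = \sqrt{-16280 + 29} = \sqrt{-16251} = i \sqrt{16251} \approx 127.48 i$)
$\frac{D}{M{\left(-171 \right)}} = \frac{i \sqrt{16251}}{42 - 12 \left(-171\right)^{2} - -1026} = \frac{i \sqrt{16251}}{42 - 350892 + 1026} = \frac{i \sqrt{16251}}{-349824} = i \sqrt{16251} \left(- \frac{1}{349824}\right) = - \frac{i \sqrt{16251}}{349824}$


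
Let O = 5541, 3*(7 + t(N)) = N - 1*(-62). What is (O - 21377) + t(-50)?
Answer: -15839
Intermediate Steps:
t(N) = 41/3 + N/3 (t(N) = -7 + (N - 1*(-62))/3 = -7 + (N + 62)/3 = -7 + (62 + N)/3 = -7 + (62/3 + N/3) = 41/3 + N/3)
(O - 21377) + t(-50) = (5541 - 21377) + (41/3 + (1/3)*(-50)) = -15836 + (41/3 - 50/3) = -15836 - 3 = -15839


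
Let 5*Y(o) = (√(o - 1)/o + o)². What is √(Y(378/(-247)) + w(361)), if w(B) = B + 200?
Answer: √(122313857498305 + 8823087000*I*√247)/466830 ≈ 23.691 + 0.013429*I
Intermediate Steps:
w(B) = 200 + B
Y(o) = (o + √(-1 + o)/o)²/5 (Y(o) = (√(o - 1)/o + o)²/5 = (√(-1 + o)/o + o)²/5 = (o + √(-1 + o)/o)²/5)
√(Y(378/(-247)) + w(361)) = √(((378/(-247))² + √(-1 + 378/(-247)))²/(5*(378/(-247))²) + (200 + 361)) = √(((378*(-1/247))² + √(-1 + 378*(-1/247)))²/(5*(378*(-1/247))²) + 561) = √(((-378/247)² + √(-1 - 378/247))²/(5*(-378/247)²) + 561) = √((⅕)*(61009/142884)*(142884/61009 + √(-625/247))² + 561) = √((⅕)*(61009/142884)*(142884/61009 + 25*I*√247/247)² + 561) = √(61009*(142884/61009 + 25*I*√247/247)²/714420 + 561) = √(561 + 61009*(142884/61009 + 25*I*√247/247)²/714420)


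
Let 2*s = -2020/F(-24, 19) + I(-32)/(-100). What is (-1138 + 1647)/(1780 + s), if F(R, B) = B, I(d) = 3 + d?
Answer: 1934200/6562551 ≈ 0.29473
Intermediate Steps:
s = -201449/3800 (s = (-2020/19 + (3 - 32)/(-100))/2 = (-2020*1/19 - 29*(-1/100))/2 = (-2020/19 + 29/100)/2 = (½)*(-201449/1900) = -201449/3800 ≈ -53.013)
(-1138 + 1647)/(1780 + s) = (-1138 + 1647)/(1780 - 201449/3800) = 509/(6562551/3800) = 509*(3800/6562551) = 1934200/6562551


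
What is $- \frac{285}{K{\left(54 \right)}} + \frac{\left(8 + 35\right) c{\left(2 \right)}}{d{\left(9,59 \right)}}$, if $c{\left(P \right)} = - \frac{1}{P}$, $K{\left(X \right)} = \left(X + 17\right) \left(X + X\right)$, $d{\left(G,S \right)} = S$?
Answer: $- \frac{60559}{150804} \approx -0.40157$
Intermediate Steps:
$K{\left(X \right)} = 2 X \left(17 + X\right)$ ($K{\left(X \right)} = \left(17 + X\right) 2 X = 2 X \left(17 + X\right)$)
$- \frac{285}{K{\left(54 \right)}} + \frac{\left(8 + 35\right) c{\left(2 \right)}}{d{\left(9,59 \right)}} = - \frac{285}{2 \cdot 54 \left(17 + 54\right)} + \frac{\left(8 + 35\right) \left(- \frac{1}{2}\right)}{59} = - \frac{285}{2 \cdot 54 \cdot 71} + 43 \left(\left(-1\right) \frac{1}{2}\right) \frac{1}{59} = - \frac{285}{7668} + 43 \left(- \frac{1}{2}\right) \frac{1}{59} = \left(-285\right) \frac{1}{7668} - \frac{43}{118} = - \frac{95}{2556} - \frac{43}{118} = - \frac{60559}{150804}$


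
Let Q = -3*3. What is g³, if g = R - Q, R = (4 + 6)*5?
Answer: 205379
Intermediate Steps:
Q = -9
R = 50 (R = 10*5 = 50)
g = 59 (g = 50 - 1*(-9) = 50 + 9 = 59)
g³ = 59³ = 205379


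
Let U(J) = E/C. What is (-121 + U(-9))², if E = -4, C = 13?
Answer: 2486929/169 ≈ 14716.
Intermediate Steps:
U(J) = -4/13
(-121 + U(-9))² = (-121 - 4/13)² = (-1577/13)² = 2486929/169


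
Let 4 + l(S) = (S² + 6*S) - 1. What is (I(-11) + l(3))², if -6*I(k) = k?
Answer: 20449/36 ≈ 568.03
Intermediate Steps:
l(S) = -5 + S² + 6*S (l(S) = -4 + ((S² + 6*S) - 1) = -4 + (-1 + S² + 6*S) = -5 + S² + 6*S)
I(k) = -k/6
(I(-11) + l(3))² = (-⅙*(-11) + (-5 + 3² + 6*3))² = (11/6 + (-5 + 9 + 18))² = (11/6 + 22)² = (143/6)² = 20449/36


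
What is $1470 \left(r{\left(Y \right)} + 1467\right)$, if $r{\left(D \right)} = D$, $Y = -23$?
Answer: $2122680$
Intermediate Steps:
$1470 \left(r{\left(Y \right)} + 1467\right) = 1470 \left(-23 + 1467\right) = 1470 \cdot 1444 = 2122680$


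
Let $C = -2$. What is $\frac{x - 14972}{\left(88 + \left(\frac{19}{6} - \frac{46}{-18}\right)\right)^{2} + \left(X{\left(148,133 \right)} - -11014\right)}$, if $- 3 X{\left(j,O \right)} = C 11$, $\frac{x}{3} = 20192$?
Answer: $\frac{14775696}{6416881} \approx 2.3026$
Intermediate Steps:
$x = 60576$ ($x = 3 \cdot 20192 = 60576$)
$X{\left(j,O \right)} = \frac{22}{3}$ ($X{\left(j,O \right)} = - \frac{\left(-2\right) 11}{3} = \left(- \frac{1}{3}\right) \left(-22\right) = \frac{22}{3}$)
$\frac{x - 14972}{\left(88 + \left(\frac{19}{6} - \frac{46}{-18}\right)\right)^{2} + \left(X{\left(148,133 \right)} - -11014\right)} = \frac{60576 - 14972}{\left(88 + \left(\frac{19}{6} - \frac{46}{-18}\right)\right)^{2} + \left(\frac{22}{3} - -11014\right)} = \frac{45604}{\left(88 + \left(19 \cdot \frac{1}{6} - - \frac{23}{9}\right)\right)^{2} + \left(\frac{22}{3} + 11014\right)} = \frac{45604}{\left(88 + \left(\frac{19}{6} + \frac{23}{9}\right)\right)^{2} + \frac{33064}{3}} = \frac{45604}{\left(88 + \frac{103}{18}\right)^{2} + \frac{33064}{3}} = \frac{45604}{\left(\frac{1687}{18}\right)^{2} + \frac{33064}{3}} = \frac{45604}{\frac{2845969}{324} + \frac{33064}{3}} = \frac{45604}{\frac{6416881}{324}} = 45604 \cdot \frac{324}{6416881} = \frac{14775696}{6416881}$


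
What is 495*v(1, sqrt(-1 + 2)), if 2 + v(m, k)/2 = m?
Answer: -990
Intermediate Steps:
v(m, k) = -4 + 2*m
495*v(1, sqrt(-1 + 2)) = 495*(-4 + 2*1) = 495*(-4 + 2) = 495*(-2) = -990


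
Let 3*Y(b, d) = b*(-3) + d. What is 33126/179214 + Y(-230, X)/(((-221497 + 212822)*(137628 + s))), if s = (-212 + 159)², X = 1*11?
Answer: 1186972498868/6421611729225 ≈ 0.18484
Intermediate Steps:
X = 11
s = 2809 (s = (-53)² = 2809)
Y(b, d) = -b + d/3 (Y(b, d) = (b*(-3) + d)/3 = (-3*b + d)/3 = (d - 3*b)/3 = -b + d/3)
33126/179214 + Y(-230, X)/(((-221497 + 212822)*(137628 + s))) = 33126/179214 + (-1*(-230) + (⅓)*11)/(((-221497 + 212822)*(137628 + 2809))) = 33126*(1/179214) + (230 + 11/3)/((-8675*140437)) = 5521/29869 + (701/3)/(-1218290975) = 5521/29869 + (701/3)*(-1/1218290975) = 5521/29869 - 701/3654872925 = 1186972498868/6421611729225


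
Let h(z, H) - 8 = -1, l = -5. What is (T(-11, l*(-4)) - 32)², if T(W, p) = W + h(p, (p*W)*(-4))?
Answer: 1296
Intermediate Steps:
h(z, H) = 7 (h(z, H) = 8 - 1 = 7)
T(W, p) = 7 + W (T(W, p) = W + 7 = 7 + W)
(T(-11, l*(-4)) - 32)² = ((7 - 11) - 32)² = (-4 - 32)² = (-36)² = 1296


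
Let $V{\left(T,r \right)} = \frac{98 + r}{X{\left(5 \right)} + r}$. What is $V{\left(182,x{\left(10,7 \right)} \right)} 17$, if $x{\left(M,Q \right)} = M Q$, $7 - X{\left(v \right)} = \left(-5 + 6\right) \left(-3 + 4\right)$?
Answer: $\frac{714}{19} \approx 37.579$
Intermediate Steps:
$X{\left(v \right)} = 6$ ($X{\left(v \right)} = 7 - \left(-5 + 6\right) \left(-3 + 4\right) = 7 - 1 \cdot 1 = 7 - 1 = 6$)
$V{\left(T,r \right)} = \frac{98 + r}{6 + r}$
$V{\left(182,x{\left(10,7 \right)} \right)} 17 = \frac{98 + 10 \cdot 7}{6 + 10 \cdot 7} \cdot 17 = \frac{98 + 70}{6 + 70} \cdot 17 = \frac{1}{76} \cdot 168 \cdot 17 = \frac{42}{19} \cdot 17 = \frac{714}{19}$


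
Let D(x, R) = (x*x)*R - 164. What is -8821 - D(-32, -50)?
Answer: 42543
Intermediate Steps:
D(x, R) = -164 + R*x**2 (D(x, R) = x**2*R - 164 = R*x**2 - 164 = -164 + R*x**2)
-8821 - D(-32, -50) = -8821 - (-164 - 50*(-32)**2) = -8821 - (-164 - 50*1024) = -8821 - (-164 - 51200) = -8821 - 1*(-51364) = -8821 + 51364 = 42543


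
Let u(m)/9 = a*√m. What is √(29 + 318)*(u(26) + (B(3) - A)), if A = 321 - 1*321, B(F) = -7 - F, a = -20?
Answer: -180*√9022 - 10*√347 ≈ -17283.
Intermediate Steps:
u(m) = -180*√m (u(m) = 9*(-20*√m) = -180*√m)
A = 0 (A = 321 - 321 = 0)
√(29 + 318)*(u(26) + (B(3) - A)) = √(29 + 318)*(-180*√26 + ((-7 - 1*3) - 1*0)) = √347*(-180*√26 + ((-7 - 3) + 0)) = √347*(-180*√26 + (-10 + 0)) = √347*(-180*√26 - 10) = √347*(-10 - 180*√26)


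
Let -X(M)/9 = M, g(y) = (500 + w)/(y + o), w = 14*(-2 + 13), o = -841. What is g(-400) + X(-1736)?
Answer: 19388730/1241 ≈ 15623.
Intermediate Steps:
w = 154 (w = 14*11 = 154)
g(y) = 654/(-841 + y) (g(y) = (500 + 154)/(y - 841) = 654/(-841 + y))
X(M) = -9*M
g(-400) + X(-1736) = 654/(-841 - 400) - 9*(-1736) = 654/(-1241) + 15624 = 654*(-1/1241) + 15624 = -654/1241 + 15624 = 19388730/1241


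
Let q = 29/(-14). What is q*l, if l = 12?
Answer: -174/7 ≈ -24.857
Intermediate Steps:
q = -29/14 (q = 29*(-1/14) = -29/14 ≈ -2.0714)
q*l = -29/14*12 = -174/7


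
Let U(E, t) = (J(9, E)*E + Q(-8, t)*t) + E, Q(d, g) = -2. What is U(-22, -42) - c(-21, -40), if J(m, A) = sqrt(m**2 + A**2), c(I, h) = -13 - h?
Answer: 35 - 22*sqrt(565) ≈ -487.93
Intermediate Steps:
J(m, A) = sqrt(A**2 + m**2)
U(E, t) = E - 2*t + E*sqrt(81 + E**2) (U(E, t) = (sqrt(E**2 + 9**2)*E - 2*t) + E = (sqrt(E**2 + 81)*E - 2*t) + E = (sqrt(81 + E**2)*E - 2*t) + E = (E*sqrt(81 + E**2) - 2*t) + E = (-2*t + E*sqrt(81 + E**2)) + E = E - 2*t + E*sqrt(81 + E**2))
U(-22, -42) - c(-21, -40) = (-22 - 2*(-42) - 22*sqrt(81 + (-22)**2)) - (-13 - 1*(-40)) = (-22 + 84 - 22*sqrt(81 + 484)) - (-13 + 40) = (-22 + 84 - 22*sqrt(565)) - 1*27 = (62 - 22*sqrt(565)) - 27 = 35 - 22*sqrt(565)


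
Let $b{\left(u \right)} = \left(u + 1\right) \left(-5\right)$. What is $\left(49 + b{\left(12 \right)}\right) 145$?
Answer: $-2320$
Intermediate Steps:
$b{\left(u \right)} = -5 - 5 u$ ($b{\left(u \right)} = \left(1 + u\right) \left(-5\right) = -5 - 5 u$)
$\left(49 + b{\left(12 \right)}\right) 145 = \left(49 - 65\right) 145 = \left(-16\right) 145 = -2320$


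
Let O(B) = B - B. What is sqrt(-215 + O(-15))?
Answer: I*sqrt(215) ≈ 14.663*I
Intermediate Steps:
O(B) = 0
sqrt(-215 + O(-15)) = sqrt(-215 + 0) = sqrt(-215) = I*sqrt(215)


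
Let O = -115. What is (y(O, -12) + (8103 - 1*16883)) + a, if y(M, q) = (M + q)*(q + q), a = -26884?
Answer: -32616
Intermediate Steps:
y(M, q) = 2*q*(M + q) (y(M, q) = (M + q)*(2*q) = 2*q*(M + q))
(y(O, -12) + (8103 - 1*16883)) + a = (2*(-12)*(-115 - 12) + (8103 - 1*16883)) - 26884 = (2*(-12)*(-127) + (8103 - 16883)) - 26884 = (3048 - 8780) - 26884 = -5732 - 26884 = -32616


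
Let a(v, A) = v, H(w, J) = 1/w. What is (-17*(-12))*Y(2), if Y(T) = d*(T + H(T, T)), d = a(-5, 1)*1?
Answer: -2550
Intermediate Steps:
d = -5 (d = -5*1 = -5)
Y(T) = -5*T - 5/T (Y(T) = -5*(T + 1/T) = -5*T - 5/T)
(-17*(-12))*Y(2) = (-17*(-12))*(-5*2 - 5/2) = 204*(-10 - 5*½) = 204*(-10 - 5/2) = 204*(-25/2) = -2550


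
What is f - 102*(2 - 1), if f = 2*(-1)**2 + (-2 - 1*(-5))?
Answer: -97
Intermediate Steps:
f = 5 (f = 2*1 + (-2 + 5) = 2 + 3 = 5)
f - 102*(2 - 1) = 5 - 102*(2 - 1) = 5 - 102 = -97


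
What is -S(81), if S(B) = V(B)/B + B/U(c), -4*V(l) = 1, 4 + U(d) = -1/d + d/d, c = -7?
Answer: 11483/405 ≈ 28.353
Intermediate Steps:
U(d) = -3 - 1/d (U(d) = -4 + (-1/d + d/d) = -4 + (-1/d + 1) = -4 + (1 - 1/d) = -3 - 1/d)
V(l) = -¼ (V(l) = -¼*1 = -¼)
S(B) = -7*B/20 - 1/(4*B) (S(B) = -1/(4*B) + B/(-3 - 1/(-7)) = -1/(4*B) + B/(-3 - 1*(-⅐)) = -1/(4*B) + B/(-3 + ⅐) = -1/(4*B) + B/(-20/7) = -1/(4*B) + B*(-7/20) = -1/(4*B) - 7*B/20 = -7*B/20 - 1/(4*B))
-S(81) = -(-5 - 7*81²)/(20*81) = -(-5 - 7*6561)/(20*81) = -(-5 - 45927)/(20*81) = -(-45932)/(20*81) = -1*(-11483/405) = 11483/405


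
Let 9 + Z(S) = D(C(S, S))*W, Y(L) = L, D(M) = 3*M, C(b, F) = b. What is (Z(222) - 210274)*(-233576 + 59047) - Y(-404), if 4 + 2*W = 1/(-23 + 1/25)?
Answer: 21200968974111/574 ≈ 3.6935e+10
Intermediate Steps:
W = -2321/1148 (W = -2 + 1/(2*(-23 + 1/25)) = -2 + 1/(2*(-574/25)) = -2 + (½)*(-25/574) = -2 - 25/1148 = -2321/1148 ≈ -2.0218)
Z(S) = -9 - 6963*S/1148 (Z(S) = -9 + (3*S)*(-2321/1148) = -9 - 6963*S/1148)
(Z(222) - 210274)*(-233576 + 59047) - Y(-404) = ((-9 - 6963/1148*222) - 210274)*(-233576 + 59047) - 1*(-404) = ((-9 - 772893/574) - 210274)*(-174529) + 404 = (-778059/574 - 210274)*(-174529) + 404 = -121475335/574*(-174529) + 404 = 21200968742215/574 + 404 = 21200968974111/574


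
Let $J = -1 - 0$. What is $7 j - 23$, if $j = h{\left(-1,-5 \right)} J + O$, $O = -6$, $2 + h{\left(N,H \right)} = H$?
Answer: $-16$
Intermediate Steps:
$J = -1$ ($J = -1 + 0 = -1$)
$h{\left(N,H \right)} = -2 + H$
$j = 1$ ($j = \left(-2 - 5\right) \left(-1\right) - 6 = \left(-7\right) \left(-1\right) - 6 = 7 - 6 = 1$)
$7 j - 23 = 7 \cdot 1 - 23 = 7 - 23 = -16$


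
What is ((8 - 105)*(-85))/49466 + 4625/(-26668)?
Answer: -4451295/659579644 ≈ -0.0067487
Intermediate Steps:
((8 - 105)*(-85))/49466 + 4625/(-26668) = -97*(-85)*(1/49466) + 4625*(-1/26668) = 8245*(1/49466) - 4625/26668 = 8245/49466 - 4625/26668 = -4451295/659579644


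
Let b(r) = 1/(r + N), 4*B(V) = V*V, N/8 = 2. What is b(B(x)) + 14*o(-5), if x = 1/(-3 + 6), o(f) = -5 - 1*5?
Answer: -80744/577 ≈ -139.94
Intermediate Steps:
o(f) = -10 (o(f) = -5 - 5 = -10)
N = 16 (N = 8*2 = 16)
x = ⅓ (x = 1/3 = ⅓ ≈ 0.33333)
B(V) = V²/4 (B(V) = (V*V)/4 = V²/4)
b(r) = 1/(16 + r) (b(r) = 1/(r + 16) = 1/(16 + r))
b(B(x)) + 14*o(-5) = 1/(16 + (⅓)²/4) + 14*(-10) = 1/(16 + (¼)*(⅑)) - 140 = 1/(16 + 1/36) - 140 = 1/(577/36) - 140 = 36/577 - 140 = -80744/577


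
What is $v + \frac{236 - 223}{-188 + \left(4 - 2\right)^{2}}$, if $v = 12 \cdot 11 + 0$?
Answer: $\frac{24275}{184} \approx 131.93$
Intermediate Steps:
$v = 132$ ($v = 132 + 0 = 132$)
$v + \frac{236 - 223}{-188 + \left(4 - 2\right)^{2}} = 132 + \frac{236 - 223}{-188 + \left(4 - 2\right)^{2}} = 132 + \frac{13}{-188 + 2^{2}} = 132 + \frac{13}{-188 + 4} = 132 + \frac{13}{-184} = 132 + 13 \left(- \frac{1}{184}\right) = 132 - \frac{13}{184} = \frac{24275}{184}$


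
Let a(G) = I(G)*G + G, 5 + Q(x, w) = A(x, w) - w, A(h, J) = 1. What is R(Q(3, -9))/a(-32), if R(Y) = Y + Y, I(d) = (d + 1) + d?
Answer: 5/992 ≈ 0.0050403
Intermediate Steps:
I(d) = 1 + 2*d (I(d) = (1 + d) + d = 1 + 2*d)
Q(x, w) = -4 - w (Q(x, w) = -5 + (1 - w) = -4 - w)
R(Y) = 2*Y
a(G) = G + G*(1 + 2*G) (a(G) = (1 + 2*G)*G + G = G*(1 + 2*G) + G = G + G*(1 + 2*G))
R(Q(3, -9))/a(-32) = (2*(-4 - 1*(-9)))/((2*(-32)*(1 - 32))) = (2*(-4 + 9))/((2*(-32)*(-31))) = (2*5)/1984 = 10*(1/1984) = 5/992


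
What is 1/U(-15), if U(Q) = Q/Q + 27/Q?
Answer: -5/4 ≈ -1.2500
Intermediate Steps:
U(Q) = 1 + 27/Q
1/U(-15) = 1/((27 - 15)/(-15)) = 1/(-1/15*12) = 1/(-4/5) = -5/4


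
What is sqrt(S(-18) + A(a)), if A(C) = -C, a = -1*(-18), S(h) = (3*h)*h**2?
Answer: 3*I*sqrt(1946) ≈ 132.34*I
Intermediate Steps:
S(h) = 3*h**3
a = 18
sqrt(S(-18) + A(a)) = sqrt(3*(-18)**3 - 1*18) = sqrt(3*(-5832) - 18) = sqrt(-17496 - 18) = sqrt(-17514) = 3*I*sqrt(1946)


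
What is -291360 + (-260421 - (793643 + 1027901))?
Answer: -2373325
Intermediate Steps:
-291360 + (-260421 - (793643 + 1027901)) = -291360 + (-260421 - 1*1821544) = -291360 + (-260421 - 1821544) = -291360 - 2081965 = -2373325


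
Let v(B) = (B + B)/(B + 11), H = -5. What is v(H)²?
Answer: 25/9 ≈ 2.7778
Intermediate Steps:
v(B) = 2*B/(11 + B) (v(B) = (2*B)/(11 + B) = 2*B/(11 + B))
v(H)² = (2*(-5)/(11 - 5))² = (2*(-5)/6)² = (2*(-5)*(⅙))² = (-5/3)² = 25/9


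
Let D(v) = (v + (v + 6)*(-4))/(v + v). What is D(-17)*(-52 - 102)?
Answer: 2079/17 ≈ 122.29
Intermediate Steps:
D(v) = (-24 - 3*v)/(2*v) (D(v) = (v + (6 + v)*(-4))/((2*v)) = (v + (-24 - 4*v))*(1/(2*v)) = (-24 - 3*v)*(1/(2*v)) = (-24 - 3*v)/(2*v))
D(-17)*(-52 - 102) = (-3/2 - 12/(-17))*(-52 - 102) = (-3/2 - 12*(-1/17))*(-154) = (-3/2 + 12/17)*(-154) = -27/34*(-154) = 2079/17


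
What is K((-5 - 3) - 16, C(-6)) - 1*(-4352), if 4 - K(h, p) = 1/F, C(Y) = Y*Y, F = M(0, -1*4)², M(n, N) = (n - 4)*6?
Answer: 2509055/576 ≈ 4356.0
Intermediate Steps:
M(n, N) = -24 + 6*n (M(n, N) = (-4 + n)*6 = -24 + 6*n)
F = 576 (F = (-24 + 6*0)² = (-24 + 0)² = (-24)² = 576)
C(Y) = Y²
K(h, p) = 2303/576 (K(h, p) = 4 - 1/576 = 2303/576)
K((-5 - 3) - 16, C(-6)) - 1*(-4352) = 2303/576 - 1*(-4352) = 2303/576 + 4352 = 2509055/576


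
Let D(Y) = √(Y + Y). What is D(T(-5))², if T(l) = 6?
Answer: 12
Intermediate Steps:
D(Y) = √2*√Y (D(Y) = √(2*Y) = √2*√Y)
D(T(-5))² = (√2*√6)² = (2*√3)² = 12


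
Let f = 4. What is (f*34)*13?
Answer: 1768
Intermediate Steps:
(f*34)*13 = (4*34)*13 = 136*13 = 1768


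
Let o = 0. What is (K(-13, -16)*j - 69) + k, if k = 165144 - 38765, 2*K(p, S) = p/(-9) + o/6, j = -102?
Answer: 378709/3 ≈ 1.2624e+5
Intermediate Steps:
K(p, S) = -p/18 (K(p, S) = (p/(-9) + 0/6)/2 = (p*(-⅑) + 0*(⅙))/2 = (-p/9 + 0)/2 = (-p/9)/2 = -p/18)
k = 126379
(K(-13, -16)*j - 69) + k = (-1/18*(-13)*(-102) - 69) + 126379 = ((13/18)*(-102) - 69) + 126379 = (-221/3 - 69) + 126379 = -428/3 + 126379 = 378709/3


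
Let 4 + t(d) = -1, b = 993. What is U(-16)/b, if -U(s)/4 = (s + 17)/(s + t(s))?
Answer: 4/20853 ≈ 0.00019182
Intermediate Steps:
t(d) = -5 (t(d) = -4 - 1 = -5)
U(s) = -4*(17 + s)/(-5 + s) (U(s) = -4*(s + 17)/(s - 5) = -4*(17 + s)/(-5 + s))
U(-16)/b = (4*(-17 - 1*(-16))/(-5 - 16))/993 = (4*(-17 + 16)/(-21))*(1/993) = (4*(-1/21)*(-1))*(1/993) = (4/21)*(1/993) = 4/20853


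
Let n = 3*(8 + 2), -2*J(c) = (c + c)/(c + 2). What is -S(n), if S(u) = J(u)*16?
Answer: 15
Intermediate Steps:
J(c) = -c/(2 + c) (J(c) = -(c + c)/(2*(c + 2)) = -2*c/(2*(2 + c)) = -c/(2 + c))
n = 30 (n = 3*10 = 30)
S(u) = -16*u/(2 + u) (S(u) = -u/(2 + u)*16 = -16*u/(2 + u))
-S(n) = -(-16)*30/(2 + 30) = -(-16)*30/32 = -1*(-15) = 15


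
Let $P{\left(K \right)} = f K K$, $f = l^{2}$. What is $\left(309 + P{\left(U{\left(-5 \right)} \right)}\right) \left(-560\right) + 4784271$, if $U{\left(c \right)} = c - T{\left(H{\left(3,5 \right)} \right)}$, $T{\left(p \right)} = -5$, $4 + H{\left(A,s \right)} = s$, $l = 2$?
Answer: $4611231$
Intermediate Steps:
$H{\left(A,s \right)} = -4 + s$
$f = 4$ ($f = 2^{2} = 4$)
$U{\left(c \right)} = 5 + c$ ($U{\left(c \right)} = c - -5 = c + 5 = 5 + c$)
$P{\left(K \right)} = 4 K^{2}$ ($P{\left(K \right)} = 4 K K = 4 K^{2}$)
$\left(309 + P{\left(U{\left(-5 \right)} \right)}\right) \left(-560\right) + 4784271 = \left(309 + 4 \left(5 - 5\right)^{2}\right) \left(-560\right) + 4784271 = \left(309 + 4 \cdot 0^{2}\right) \left(-560\right) + 4784271 = \left(309 + 4 \cdot 0\right) \left(-560\right) + 4784271 = \left(309 + 0\right) \left(-560\right) + 4784271 = 309 \left(-560\right) + 4784271 = -173040 + 4784271 = 4611231$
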